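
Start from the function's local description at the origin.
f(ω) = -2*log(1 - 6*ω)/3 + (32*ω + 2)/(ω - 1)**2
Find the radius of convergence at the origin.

The radius of convergence is 1/6.

Denominator factor (ω - 1)^2: pole of order 2 at 1, modulus 1.
Branch term (-2/3)*log(1 - ω/(1/6)): its argument vanishes at ω = 1/6, a logarithmic branch point, modulus 1/6.
The radius of convergence is the smallest modulus among the singular points: 1/6.


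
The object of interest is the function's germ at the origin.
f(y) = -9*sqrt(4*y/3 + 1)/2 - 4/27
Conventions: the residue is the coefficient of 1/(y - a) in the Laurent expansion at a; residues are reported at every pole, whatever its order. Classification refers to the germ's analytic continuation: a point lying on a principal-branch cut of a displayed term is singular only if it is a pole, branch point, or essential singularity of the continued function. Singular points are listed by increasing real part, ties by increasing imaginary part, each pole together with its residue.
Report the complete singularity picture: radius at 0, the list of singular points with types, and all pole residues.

Branch term (-9/2)*sqrt(1 - y/(-3/4)): its argument vanishes at y = -3/4, a square-root branch point, modulus 3/4.
The radius of convergence is the smallest modulus among the singular points: 3/4.

Radius of convergence at 0: 3/4.
At -3/4: an algebraic (square-root) branch point.


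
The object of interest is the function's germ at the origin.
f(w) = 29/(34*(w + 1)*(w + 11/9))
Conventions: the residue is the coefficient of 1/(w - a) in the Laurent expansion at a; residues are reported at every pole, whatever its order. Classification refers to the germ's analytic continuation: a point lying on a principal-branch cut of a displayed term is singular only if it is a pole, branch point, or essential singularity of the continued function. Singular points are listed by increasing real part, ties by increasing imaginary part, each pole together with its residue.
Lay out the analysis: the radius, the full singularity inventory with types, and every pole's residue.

Denominator factor (w + 11/9): pole of order 1 at -11/9, modulus 11/9.
Denominator factor (w + 1): pole of order 1 at -1, modulus 1.
The radius of convergence is the smallest modulus among the singular points: 1.
At the order-1 pole -11/9 set g(w) = (w - (-11/9))*f(w) = 29/(34*(w + 1)).
Simple pole: residue = g(a) at a = -11/9, which is -261/68.
At the order-1 pole -1 set g(w) = (w - (-1))*f(w) = 29/(34*(w + 11/9)).
Simple pole: residue = g(a) at a = -1, which is 261/68.
List the singular points by increasing real part (a conjugate pair: the negative imaginary part first).

Radius of convergence at 0: 1.
At -11/9: a pole of order 1; residue -261/68.
At -1: a pole of order 1; residue 261/68.


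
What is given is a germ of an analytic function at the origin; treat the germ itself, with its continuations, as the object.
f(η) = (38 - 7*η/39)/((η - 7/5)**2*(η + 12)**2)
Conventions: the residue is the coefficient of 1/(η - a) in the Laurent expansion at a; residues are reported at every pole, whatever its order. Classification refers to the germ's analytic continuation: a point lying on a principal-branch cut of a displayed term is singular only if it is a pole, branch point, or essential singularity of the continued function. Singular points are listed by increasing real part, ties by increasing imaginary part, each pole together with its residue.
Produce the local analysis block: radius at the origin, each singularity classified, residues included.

Radius of convergence at 0: 7/5.
At -12: a pole of order 2; residue 379775/11729757.
At 7/5: a pole of order 2; residue -379775/11729757.

Denominator factor (η - 7/5)^2: pole of order 2 at 7/5, modulus 7/5.
Denominator factor (η + 12)^2: pole of order 2 at -12, modulus 12.
The radius of convergence is the smallest modulus among the singular points: 7/5.
At the order-2 pole -12 set g(η) = (η - (-12))^2*f(η) = (38 - 7*η/39)/(η - 7/5)**2.
Order-2 pole: residue = g'(a); g'(-12) = 379775/11729757, so the residue is 379775/11729757.
At the order-2 pole 7/5 set g(η) = (η - (7/5))^2*f(η) = (38 - 7*η/39)/(η + 12)**2.
Order-2 pole: residue = g'(a); g'(7/5) = -379775/11729757, so the residue is -379775/11729757.
List the singular points by increasing real part (a conjugate pair: the negative imaginary part first).


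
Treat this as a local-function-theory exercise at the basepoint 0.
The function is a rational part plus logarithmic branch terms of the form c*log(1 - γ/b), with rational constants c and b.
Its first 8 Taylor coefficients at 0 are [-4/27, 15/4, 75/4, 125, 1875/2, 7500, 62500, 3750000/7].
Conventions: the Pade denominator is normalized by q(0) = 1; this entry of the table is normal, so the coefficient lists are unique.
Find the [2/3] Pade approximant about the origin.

The Pade approximant has numerator coefficients [-4/27, 53861/9900, -54673/1980]; denominator coefficients [1, -3138/275, 1326/55, 108/11].

Taylor coefficients needed (read off): a_0 = -4/27, a_1 = 15/4, a_2 = 75/4, a_3 = 125, a_4 = 1875/2, a_5 = 7500.
Write the denominator as Q(γ) = 1 + q1*γ + q2*γ^2 + q3*γ^3. Requiring Q*f - P = O(γ^6) with deg P <= 2 kills the coefficients of γ^3..γ^5 in Q*f:
  γ^3: a_3 + q1*a_2 + q2*a_1 + q3*a_0 = 0, i.e. 125 + (75/4)*q1 + (15/4)*q2 + (-4/27)*q3 = 0.
  γ^4: a_4 + q1*a_3 + q2*a_2 + q3*a_1 = 0, i.e. 1875/2 + (125)*q1 + (75/4)*q2 + (15/4)*q3 = 0.
  γ^5: a_5 + q1*a_4 + q2*a_3 + q3*a_2 = 0, i.e. 7500 + (1875/2)*q1 + (125)*q2 + (75/4)*q3 = 0.
Solving this linear system: q1 = -3138/275, q2 = 1326/55, q3 = 108/11.
The numerator is Q*f truncated at degree 2: P0 = a_0 = -4/27; P1 = a_1 + q1*a_0 = 53861/9900; P2 = a_2 + q1*a_1 + q2*a_0 = -54673/1980.


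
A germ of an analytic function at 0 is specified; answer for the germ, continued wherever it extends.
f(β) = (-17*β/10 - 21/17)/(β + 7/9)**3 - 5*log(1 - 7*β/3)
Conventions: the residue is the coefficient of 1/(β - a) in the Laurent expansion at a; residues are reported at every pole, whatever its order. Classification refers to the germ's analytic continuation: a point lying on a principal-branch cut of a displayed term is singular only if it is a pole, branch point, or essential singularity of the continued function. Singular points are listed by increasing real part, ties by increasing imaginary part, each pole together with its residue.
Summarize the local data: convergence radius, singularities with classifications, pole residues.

Denominator factor (β + 7/9)^3: pole of order 3 at -7/9, modulus 7/9.
Branch term (-5)*log(1 - β/(3/7)): its argument vanishes at β = 3/7, a logarithmic branch point, modulus 3/7.
The radius of convergence is the smallest modulus among the singular points: 3/7.
The branch term is analytic at -7/9 and contributes nothing to the residue; only the rational part matters.
At the order-3 pole -7/9 set g(β) = (β - (-7/9))^3*(rational part) = -17*β/10 - 21/17.
Order-3 pole: residue = g''(a)/2; g''(-7/9) = 0, so the residue is 0.
List the singular points by increasing real part (a conjugate pair: the negative imaginary part first).

Radius of convergence at 0: 3/7.
At -7/9: a pole of order 3; residue 0.
At 3/7: a logarithmic branch point.


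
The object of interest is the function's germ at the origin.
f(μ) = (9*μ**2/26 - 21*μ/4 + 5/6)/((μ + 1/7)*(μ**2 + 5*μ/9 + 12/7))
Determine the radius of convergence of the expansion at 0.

The radius of convergence is 1/7.

Denominator factor (μ**2 + 5*μ/9 + 12/7): discriminant -3713/567, complex-conjugate roots (-5/18) + ((1/126)*sqrt(25991))*i and (-5/18) - ((1/126)*sqrt(25991))*i; poles of order 1, moduli (2/7)*sqrt(21) and (2/7)*sqrt(21).
Denominator factor (μ + 1/7): pole of order 1 at -1/7, modulus 1/7.
The radius of convergence is the smallest modulus among the singular points: 1/7.


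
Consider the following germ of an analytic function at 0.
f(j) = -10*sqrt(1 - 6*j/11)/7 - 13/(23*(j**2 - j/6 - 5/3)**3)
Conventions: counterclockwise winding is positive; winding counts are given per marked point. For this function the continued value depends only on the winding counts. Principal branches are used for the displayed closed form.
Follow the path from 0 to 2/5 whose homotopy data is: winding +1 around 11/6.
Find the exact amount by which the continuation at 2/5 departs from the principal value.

The rational part is single-valued and drops out of the difference; each branch term changes only by its own monodromy.
(-10/7)*sqrt(1 - j/(11/6)): winding +1 is odd, the square root flips sign, contributing -2*(-10/7)*sqrt(1 - (2/5)/(11/6)) = -2*(-10/7)*sqrt(43/55) = (4/77)*sqrt(2365).
Summing the contributions at j = 2/5 gives (4/77)*sqrt(2365).

Continued minus principal equals (4/77)*sqrt(2365).


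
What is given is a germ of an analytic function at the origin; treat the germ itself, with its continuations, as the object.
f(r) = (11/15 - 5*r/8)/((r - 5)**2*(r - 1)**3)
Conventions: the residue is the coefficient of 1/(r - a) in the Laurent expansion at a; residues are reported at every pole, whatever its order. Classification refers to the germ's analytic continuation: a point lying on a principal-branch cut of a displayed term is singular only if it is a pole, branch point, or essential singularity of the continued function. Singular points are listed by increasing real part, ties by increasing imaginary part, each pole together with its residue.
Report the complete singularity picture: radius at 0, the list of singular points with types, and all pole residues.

Denominator factor (r - 5)^2: pole of order 2 at 5, modulus 5.
Denominator factor (r - 1)^3: pole of order 3 at 1, modulus 1.
The radius of convergence is the smallest modulus among the singular points: 1.
At the order-3 pole 1 set g(r) = (r - (1))^3*f(r) = (11/15 - 5*r/8)/(r - 5)**2.
Order-3 pole: residue = g''(a)/2; g''(1) = -187/5120, so the residue is -187/10240.
At the order-2 pole 5 set g(r) = (r - (5))^2*f(r) = (11/15 - 5*r/8)/(r - 1)**3.
Order-2 pole: residue = g'(a); g'(5) = 187/10240, so the residue is 187/10240.
List the singular points by increasing real part (a conjugate pair: the negative imaginary part first).

Radius of convergence at 0: 1.
At 1: a pole of order 3; residue -187/10240.
At 5: a pole of order 2; residue 187/10240.


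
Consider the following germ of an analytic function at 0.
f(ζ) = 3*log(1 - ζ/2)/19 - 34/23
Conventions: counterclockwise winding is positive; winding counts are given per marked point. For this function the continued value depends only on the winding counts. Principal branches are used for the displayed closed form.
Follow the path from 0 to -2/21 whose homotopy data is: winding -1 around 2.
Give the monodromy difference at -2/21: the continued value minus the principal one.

The rational part is single-valued and drops out of the difference; each branch term changes only by its own monodromy.
(3/19)*log(1 - ζ/(2)): each positive loop around 2 adds 2*pi*i to the log, so winding -1 contributes (3/19)*(-1)*2*pi*i = -(6/19)*pi*i.
Summing the contributions at ζ = -2/21 gives -(6/19)*pi*i.

Continued minus principal equals -(6/19)*pi*i.


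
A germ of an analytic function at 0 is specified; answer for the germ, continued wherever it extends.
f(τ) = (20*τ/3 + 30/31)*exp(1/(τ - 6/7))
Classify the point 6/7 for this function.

The point is an essential singularity.

The exponent 1/(τ - (6/7)) has a pole at 6/7, so exp(1/(τ - (6/7))) takes every nonzero value near it: an essential singularity (not a pole of any order).


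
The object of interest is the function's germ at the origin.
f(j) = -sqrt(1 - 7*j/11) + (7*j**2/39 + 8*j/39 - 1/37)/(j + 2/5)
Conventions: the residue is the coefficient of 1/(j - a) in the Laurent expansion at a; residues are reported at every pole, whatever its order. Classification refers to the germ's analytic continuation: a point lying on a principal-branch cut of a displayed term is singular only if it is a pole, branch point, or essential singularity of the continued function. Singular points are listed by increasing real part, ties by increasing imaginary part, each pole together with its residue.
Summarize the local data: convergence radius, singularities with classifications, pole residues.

Radius of convergence at 0: 2/5.
At -2/5: a pole of order 1; residue -223/2775.
At 11/7: an algebraic (square-root) branch point.

Denominator factor (j + 2/5): pole of order 1 at -2/5, modulus 2/5.
Branch term (-1)*sqrt(1 - j/(11/7)): its argument vanishes at j = 11/7, a square-root branch point, modulus 11/7.
The radius of convergence is the smallest modulus among the singular points: 2/5.
The branch term is analytic at -2/5 and contributes nothing to the residue; only the rational part matters.
At the order-1 pole -2/5 set g(j) = (j - (-2/5))*(rational part) = 7*j**2/39 + 8*j/39 - 1/37.
Simple pole: residue = g(a) at a = -2/5, which is -223/2775.
List the singular points by increasing real part (a conjugate pair: the negative imaginary part first).


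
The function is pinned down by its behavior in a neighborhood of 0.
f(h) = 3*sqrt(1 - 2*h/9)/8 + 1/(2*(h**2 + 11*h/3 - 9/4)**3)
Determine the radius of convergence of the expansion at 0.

Denominator factor (h**2 + 11*h/3 - 9/4)^3: discriminant 202/9, real irrational roots -11/6 + (1/6)*sqrt(202) and -11/6 - (1/6)*sqrt(202); poles of order 3, moduli -11/6 + (1/6)*sqrt(202) and 11/6 + (1/6)*sqrt(202).
Branch term (3/8)*sqrt(1 - h/(9/2)): its argument vanishes at h = 9/2, a square-root branch point, modulus 9/2.
The radius of convergence is the smallest modulus among the singular points: -11/6 + (1/6)*sqrt(202).

The radius of convergence is -11/6 + (1/6)*sqrt(202).


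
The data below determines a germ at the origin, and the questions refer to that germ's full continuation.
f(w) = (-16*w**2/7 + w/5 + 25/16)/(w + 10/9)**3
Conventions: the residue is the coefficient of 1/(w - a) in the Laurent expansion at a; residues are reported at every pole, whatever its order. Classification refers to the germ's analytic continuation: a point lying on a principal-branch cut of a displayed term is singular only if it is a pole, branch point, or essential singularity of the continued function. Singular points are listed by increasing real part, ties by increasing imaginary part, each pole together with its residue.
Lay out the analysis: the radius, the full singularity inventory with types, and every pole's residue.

Denominator factor (w + 10/9)^3: pole of order 3 at -10/9, modulus 10/9.
The radius of convergence is the smallest modulus among the singular points: 10/9.
At the order-3 pole -10/9 set g(w) = (w - (-10/9))^3*f(w) = -16*w**2/7 + w/5 + 25/16.
Order-3 pole: residue = g''(a)/2; g''(-10/9) = -32/7, so the residue is -16/7.

Radius of convergence at 0: 10/9.
At -10/9: a pole of order 3; residue -16/7.


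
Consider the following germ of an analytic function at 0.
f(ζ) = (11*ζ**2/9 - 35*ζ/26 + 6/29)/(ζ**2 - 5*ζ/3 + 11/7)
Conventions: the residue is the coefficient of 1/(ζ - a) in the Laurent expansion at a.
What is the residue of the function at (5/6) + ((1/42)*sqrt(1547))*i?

The factor ζ**2 - 5*ζ/3 + 11/7 splits as (ζ - a)(ζ - a') with a = (5/6) + ((1/42)*sqrt(1547))*i, a' = (5/6) - ((1/42)*sqrt(1547))*i. At the order-1 pole a set g(ζ) = (ζ - a)*f(ζ) = [11*ζ**2/9 - 35*ζ/26 + 6/29] / (ζ - a').
Simple pole: residue = g(a) at a = (5/6) + ((1/42)*sqrt(1547))*i, which is (485/1404) + ((973033/62987652)*sqrt(1547))*i.

The residue is (485/1404) + ((973033/62987652)*sqrt(1547))*i.


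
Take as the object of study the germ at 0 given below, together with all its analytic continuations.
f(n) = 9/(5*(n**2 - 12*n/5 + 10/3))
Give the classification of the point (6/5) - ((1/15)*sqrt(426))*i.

The denominator factor n**2 - 12*n/5 + 10/3 vanishes at (6/5) - ((1/15)*sqrt(426))*i and appears to the power 1; the numerator there equals 9/5, nonzero, and no other factor vanishes.
Hence a pole whose order is the multiplicity, 1.

The point is a pole of order 1.


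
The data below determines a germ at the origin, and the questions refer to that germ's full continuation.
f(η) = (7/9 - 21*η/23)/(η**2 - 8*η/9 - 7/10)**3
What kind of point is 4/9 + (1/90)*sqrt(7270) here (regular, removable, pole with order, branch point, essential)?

The denominator factor η**2 - 8*η/9 - 7/10 vanishes at 4/9 + (1/90)*sqrt(7270) and appears to the power 3; the numerator there equals 77/207 - (7/690)*sqrt(7270), nonzero, and no other factor vanishes.
Hence a pole whose order is the multiplicity, 3.

The point is a pole of order 3.


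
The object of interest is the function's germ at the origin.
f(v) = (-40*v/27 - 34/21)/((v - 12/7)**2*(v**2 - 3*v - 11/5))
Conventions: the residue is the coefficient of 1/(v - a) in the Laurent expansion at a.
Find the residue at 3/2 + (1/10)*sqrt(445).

The factor v**2 - 3*v - 11/5 splits as (v - a)(v - a') with a = 3/2 + (1/10)*sqrt(445), a' = 3/2 - (1/10)*sqrt(445). At the order-1 pole a set g(v) = (v - a)*f(v) = [(-40*v/27 - 34/21)/(v - 12/7)**2] / (v - a').
Simple pole: residue = g(a) at a = 3/2 + (1/10)*sqrt(445), which is -6731375/31434507 - (3618685/310852347)*sqrt(445).

The residue is -6731375/31434507 - (3618685/310852347)*sqrt(445).


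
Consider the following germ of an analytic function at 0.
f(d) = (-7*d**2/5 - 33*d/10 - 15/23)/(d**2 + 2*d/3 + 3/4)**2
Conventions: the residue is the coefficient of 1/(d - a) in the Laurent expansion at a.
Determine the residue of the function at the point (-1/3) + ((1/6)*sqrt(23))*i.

The residue is ((7479/121670)*sqrt(23))*i.

The factor d**2 + 2*d/3 + 3/4 splits as (d - a)(d - a') with a = (-1/3) + ((1/6)*sqrt(23))*i, a' = (-1/3) - ((1/6)*sqrt(23))*i. At the order-2 pole a set g(d) = (d - a)^2*f(d) = [-7*d**2/5 - 33*d/10 - 15/23] / (d - a')^2.
Order-2 pole: residue = g'(a); g'((-1/3) + ((1/6)*sqrt(23))*i) = ((7479/121670)*sqrt(23))*i, so the residue is ((7479/121670)*sqrt(23))*i.


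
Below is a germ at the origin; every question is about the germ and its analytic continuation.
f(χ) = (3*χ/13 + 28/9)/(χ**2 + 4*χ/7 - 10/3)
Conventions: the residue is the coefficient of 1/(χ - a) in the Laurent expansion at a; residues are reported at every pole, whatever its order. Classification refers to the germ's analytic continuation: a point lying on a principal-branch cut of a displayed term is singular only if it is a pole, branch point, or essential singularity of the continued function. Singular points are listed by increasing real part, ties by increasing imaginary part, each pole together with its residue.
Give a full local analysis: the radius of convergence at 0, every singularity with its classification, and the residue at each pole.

Denominator factor (χ**2 + 4*χ/7 - 10/3): discriminant 2008/147, real irrational roots -2/7 + (1/21)*sqrt(1506) and -2/7 - (1/21)*sqrt(1506); poles of order 1, moduli -2/7 + (1/21)*sqrt(1506) and 2/7 + (1/21)*sqrt(1506).
The radius of convergence is the smallest modulus among the singular points: -2/7 + (1/21)*sqrt(1506).
The factor χ**2 + 4*χ/7 - 10/3 splits as (χ - a)(χ - a') with a = -2/7 - (1/21)*sqrt(1506), a' = -2/7 + (1/21)*sqrt(1506). At the order-1 pole a set g(χ) = (χ - a)*f(χ) = [3*χ/13 + 28/9] / (χ - a').
Simple pole: residue = g(a) at a = -2/7 - (1/21)*sqrt(1506), which is 3/26 - (1247/58734)*sqrt(1506).
The factor χ**2 + 4*χ/7 - 10/3 splits as (χ - a)(χ - a') with a = -2/7 + (1/21)*sqrt(1506), a' = -2/7 - (1/21)*sqrt(1506). At the order-1 pole a set g(χ) = (χ - a)*f(χ) = [3*χ/13 + 28/9] / (χ - a').
Simple pole: residue = g(a) at a = -2/7 + (1/21)*sqrt(1506), which is 3/26 + (1247/58734)*sqrt(1506).
List the singular points by increasing real part (a conjugate pair: the negative imaginary part first).

Radius of convergence at 0: -2/7 + (1/21)*sqrt(1506).
At -2/7 - (1/21)*sqrt(1506): a pole of order 1; residue 3/26 - (1247/58734)*sqrt(1506).
At -2/7 + (1/21)*sqrt(1506): a pole of order 1; residue 3/26 + (1247/58734)*sqrt(1506).


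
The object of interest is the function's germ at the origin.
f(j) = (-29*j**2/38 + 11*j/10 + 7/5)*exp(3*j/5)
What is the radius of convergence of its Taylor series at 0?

The factor exp(3*j/5) is entire and contributes no finite singular point.
The polynomial part has no poles.
No finite singular points: the Taylor series at 0 converges everywhere.

The radius of convergence is infinite.


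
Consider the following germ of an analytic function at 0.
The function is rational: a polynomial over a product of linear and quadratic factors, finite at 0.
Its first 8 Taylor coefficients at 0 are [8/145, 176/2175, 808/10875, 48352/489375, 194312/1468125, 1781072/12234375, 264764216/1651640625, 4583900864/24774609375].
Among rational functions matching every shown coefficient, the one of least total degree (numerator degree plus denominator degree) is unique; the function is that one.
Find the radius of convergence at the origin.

No rational of total degree below 6 reproduces all 8 coefficients; solving the [0/6] Pade equations on them gives f(μ) = 10/(29*(μ - 1)**2*(μ**2 + 2*μ/3 + 5/2)**2), whose expansion matches every shown term.
Denominator factor (μ - 1)^2: pole of order 2 at 1, modulus 1.
Denominator factor (μ**2 + 2*μ/3 + 5/2)^2: discriminant -86/9, complex-conjugate roots (-1/3) + ((1/6)*sqrt(86))*i and (-1/3) - ((1/6)*sqrt(86))*i; poles of order 2, moduli (1/2)*sqrt(10) and (1/2)*sqrt(10).
The radius of convergence is the smallest modulus among the singular points: 1.

The radius of convergence is 1.


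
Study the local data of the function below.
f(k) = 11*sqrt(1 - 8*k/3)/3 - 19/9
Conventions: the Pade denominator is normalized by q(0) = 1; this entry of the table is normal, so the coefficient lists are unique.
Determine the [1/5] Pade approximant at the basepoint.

The Pade approximant has numerator coefficients [14/9, -79858564/12890187]; denominator coefficients [1, -1202848/1432243, -2338468/4296729, -8720008/12890187, -36989744/38670561, -134928640/116011683].

Taylor coefficients needed (expand at 0): a_0 = 14/9, a_1 = -44/9, a_2 = -88/27, a_3 = -352/81, a_4 = -1760/243, a_5 = -9856/729, a_6 = -19712/729.
Write the denominator as Q(k) = 1 + q1*k + q2*k^2 + q3*k^3 + q4*k^4 + q5*k^5. Requiring Q*f - P = O(k^7) with deg P <= 1 kills the coefficients of k^2..k^6 in Q*f:
  k^2: a_2 + q1*a_1 + q2*a_0 = 0, i.e. -88/27 + (-44/9)*q1 + (14/9)*q2 = 0.
  k^3: a_3 + q1*a_2 + q2*a_1 + q3*a_0 = 0, i.e. -352/81 + (-88/27)*q1 + (-44/9)*q2 + (14/9)*q3 = 0.
  k^4: a_4 + q1*a_3 + q2*a_2 + q3*a_1 + q4*a_0 = 0, i.e. -1760/243 + (-352/81)*q1 + (-88/27)*q2 + (-44/9)*q3 + (14/9)*q4 = 0.
  k^5: a_5 + q1*a_4 + q2*a_3 + q3*a_2 + q4*a_1 + q5*a_0 = 0, i.e. -9856/729 + (-1760/243)*q1 + (-352/81)*q2 + (-88/27)*q3 + (-44/9)*q4 + (14/9)*q5 = 0.
  k^6: a_6 + q1*a_5 + q2*a_4 + q3*a_3 + q4*a_2 + q5*a_1 = 0, i.e. -19712/729 + (-9856/729)*q1 + (-1760/243)*q2 + (-352/81)*q3 + (-88/27)*q4 + (-44/9)*q5 = 0.
Solving this linear system: q1 = -1202848/1432243, q2 = -2338468/4296729, q3 = -8720008/12890187, q4 = -36989744/38670561, q5 = -134928640/116011683.
The numerator is Q*f truncated at degree 1: P0 = a_0 = 14/9; P1 = a_1 + q1*a_0 = -79858564/12890187.


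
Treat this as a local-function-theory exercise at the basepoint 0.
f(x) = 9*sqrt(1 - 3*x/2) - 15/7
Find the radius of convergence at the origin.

Branch term (9)*sqrt(1 - x/(2/3)): its argument vanishes at x = 2/3, a square-root branch point, modulus 2/3.
The radius of convergence is the smallest modulus among the singular points: 2/3.

The radius of convergence is 2/3.


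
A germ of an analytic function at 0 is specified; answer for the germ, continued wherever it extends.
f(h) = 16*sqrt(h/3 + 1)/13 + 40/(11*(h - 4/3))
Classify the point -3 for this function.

The term (16/13)*sqrt(1 - h/(-3)) has argument 1 - -3/(-3) = 0 at -3: a square-root (algebraic, two-sheeted) branch point; the remaining terms are analytic or single-valued there.

The point is an algebraic (square-root) branch point.


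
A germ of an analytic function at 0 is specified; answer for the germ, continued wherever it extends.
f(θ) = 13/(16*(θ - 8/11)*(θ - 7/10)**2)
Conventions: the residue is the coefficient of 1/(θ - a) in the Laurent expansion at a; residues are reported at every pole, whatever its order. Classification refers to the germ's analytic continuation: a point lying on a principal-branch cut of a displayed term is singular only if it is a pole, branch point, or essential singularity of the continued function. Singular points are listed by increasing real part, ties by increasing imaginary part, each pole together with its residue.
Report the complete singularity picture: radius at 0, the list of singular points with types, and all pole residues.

Denominator factor (θ - 7/10)^2: pole of order 2 at 7/10, modulus 7/10.
Denominator factor (θ - 8/11): pole of order 1 at 8/11, modulus 8/11.
The radius of convergence is the smallest modulus among the singular points: 7/10.
At the order-2 pole 7/10 set g(θ) = (θ - (7/10))^2*f(θ) = 13/(16*(θ - 8/11)).
Order-2 pole: residue = g'(a); g'(7/10) = -39325/36, so the residue is -39325/36.
At the order-1 pole 8/11 set g(θ) = (θ - (8/11))*f(θ) = 13/(16*(θ - 7/10)**2).
Simple pole: residue = g(a) at a = 8/11, which is 39325/36.
List the singular points by increasing real part (a conjugate pair: the negative imaginary part first).

Radius of convergence at 0: 7/10.
At 7/10: a pole of order 2; residue -39325/36.
At 8/11: a pole of order 1; residue 39325/36.


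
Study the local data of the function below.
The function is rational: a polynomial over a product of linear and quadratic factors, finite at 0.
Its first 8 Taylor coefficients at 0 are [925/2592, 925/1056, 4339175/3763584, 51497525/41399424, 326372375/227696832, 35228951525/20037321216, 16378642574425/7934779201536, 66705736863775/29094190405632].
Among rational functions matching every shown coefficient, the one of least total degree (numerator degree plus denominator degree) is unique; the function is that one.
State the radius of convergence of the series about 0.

No rational of total degree below 6 reproduces all 8 coefficients; solving the [0/6] Pade equations on them gives f(φ) = 37/(18*(φ - 1)**2*(φ**2 - 6*φ/11 + 12/5)**2), whose expansion matches every shown term.
Denominator factor (φ**2 - 6*φ/11 + 12/5)^2: discriminant -5628/605, complex-conjugate roots (3/11) + ((1/55)*sqrt(7035))*i and (3/11) - ((1/55)*sqrt(7035))*i; poles of order 2, moduli (2/5)*sqrt(15) and (2/5)*sqrt(15).
Denominator factor (φ - 1)^2: pole of order 2 at 1, modulus 1.
The radius of convergence is the smallest modulus among the singular points: 1.

The radius of convergence is 1.


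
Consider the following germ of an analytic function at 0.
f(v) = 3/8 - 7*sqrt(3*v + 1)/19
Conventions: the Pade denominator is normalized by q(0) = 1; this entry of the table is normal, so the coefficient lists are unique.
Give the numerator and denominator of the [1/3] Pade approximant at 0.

Taylor coefficients needed (expand at 0): a_0 = 1/152, a_1 = -21/38, a_2 = 63/152, a_3 = -189/304, a_4 = 2835/2432.
Write the denominator as Q(v) = 1 + q1*v + q2*v^2 + q3*v^3. Requiring Q*f - P = O(v^5) with deg P <= 1 kills the coefficients of v^2..v^4 in Q*f:
  v^2: a_2 + q1*a_1 + q2*a_0 = 0, i.e. 63/152 + (-21/38)*q1 + (1/152)*q2 = 0.
  v^3: a_3 + q1*a_2 + q2*a_1 + q3*a_0 = 0, i.e. -189/304 + (63/152)*q1 + (-21/38)*q2 + (1/152)*q3 = 0.
  v^4: a_4 + q1*a_3 + q2*a_2 + q3*a_1 = 0, i.e. 2835/2432 + (-189/304)*q1 + (63/152)*q2 + (-21/38)*q3 = 0.
Solving this linear system: q1 = 36639/49288, q2 = -6867/12322, q3 = 42147/49288.
The numerator is Q*f truncated at degree 1: P0 = a_0 = 1/152; P1 = a_1 + q1*a_0 = -4103553/7491776.

The Pade approximant has numerator coefficients [1/152, -4103553/7491776]; denominator coefficients [1, 36639/49288, -6867/12322, 42147/49288].


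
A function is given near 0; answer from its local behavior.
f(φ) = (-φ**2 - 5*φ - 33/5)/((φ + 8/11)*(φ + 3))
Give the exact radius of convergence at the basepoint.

Denominator factor (φ + 8/11): pole of order 1 at -8/11, modulus 8/11.
Denominator factor (φ + 3): pole of order 1 at -3, modulus 3.
The radius of convergence is the smallest modulus among the singular points: 8/11.

The radius of convergence is 8/11.


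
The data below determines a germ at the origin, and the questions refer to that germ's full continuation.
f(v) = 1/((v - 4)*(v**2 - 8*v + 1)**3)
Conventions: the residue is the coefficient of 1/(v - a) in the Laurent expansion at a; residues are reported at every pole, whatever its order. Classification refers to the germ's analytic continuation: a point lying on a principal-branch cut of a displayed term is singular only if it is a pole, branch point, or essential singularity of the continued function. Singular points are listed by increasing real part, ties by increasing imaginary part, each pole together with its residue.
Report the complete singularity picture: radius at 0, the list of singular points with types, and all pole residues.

Denominator factor (v - 4): pole of order 1 at 4, modulus 4.
Denominator factor (v**2 - 8*v + 1)^3: discriminant 60, real irrational roots 4 + sqrt(15) and 4 - sqrt(15); poles of order 3, moduli 4 + sqrt(15) and 4 - sqrt(15).
The radius of convergence is the smallest modulus among the singular points: 4 - sqrt(15).
The factor v**2 - 8*v + 1 splits as (v - a)(v - a') with a = 4 - sqrt(15), a' = 4 + sqrt(15). At the order-3 pole a set g(v) = (v - a)^3*f(v) = [1/(v - 4)] / (v - a')^3.
Order-3 pole: residue = g''(a)/2; g''(4 - sqrt(15)) = 1/3375, so the residue is 1/6750.
At the order-1 pole 4 set g(v) = (v - (4))*f(v) = (v**2 - 8*v + 1)**(-3).
Simple pole: residue = g(a) at a = 4, which is -1/3375.
The factor v**2 - 8*v + 1 splits as (v - a)(v - a') with a = 4 + sqrt(15), a' = 4 - sqrt(15). At the order-3 pole a set g(v) = (v - a)^3*f(v) = [1/(v - 4)] / (v - a')^3.
Order-3 pole: residue = g''(a)/2; g''(4 + sqrt(15)) = 1/3375, so the residue is 1/6750.
List the singular points by increasing real part (a conjugate pair: the negative imaginary part first).

Radius of convergence at 0: 4 - sqrt(15).
At 4 - sqrt(15): a pole of order 3; residue 1/6750.
At 4: a pole of order 1; residue -1/3375.
At 4 + sqrt(15): a pole of order 3; residue 1/6750.


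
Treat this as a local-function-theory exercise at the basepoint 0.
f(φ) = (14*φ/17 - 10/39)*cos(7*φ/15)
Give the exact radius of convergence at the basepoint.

The radius of convergence is infinite.

The factor cos(7*φ/15) is entire and contributes no finite singular point.
The polynomial part has no poles.
No finite singular points: the Taylor series at 0 converges everywhere.


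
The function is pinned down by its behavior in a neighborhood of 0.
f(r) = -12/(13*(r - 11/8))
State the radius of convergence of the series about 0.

The radius of convergence is 11/8.

Denominator factor (r - 11/8): pole of order 1 at 11/8, modulus 11/8.
The radius of convergence is the smallest modulus among the singular points: 11/8.


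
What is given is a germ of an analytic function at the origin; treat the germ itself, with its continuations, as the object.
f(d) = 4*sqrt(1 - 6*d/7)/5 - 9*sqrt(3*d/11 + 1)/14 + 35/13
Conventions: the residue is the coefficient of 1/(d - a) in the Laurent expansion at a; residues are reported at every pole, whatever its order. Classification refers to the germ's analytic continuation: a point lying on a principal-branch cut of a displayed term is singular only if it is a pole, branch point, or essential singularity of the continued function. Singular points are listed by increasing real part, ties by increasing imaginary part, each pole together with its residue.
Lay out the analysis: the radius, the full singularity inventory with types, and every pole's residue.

Radius of convergence at 0: 7/6.
At -11/3: an algebraic (square-root) branch point.
At 7/6: an algebraic (square-root) branch point.

Branch term (4/5)*sqrt(1 - d/(7/6)): its argument vanishes at d = 7/6, a square-root branch point, modulus 7/6.
Branch term (-9/14)*sqrt(1 - d/(-11/3)): its argument vanishes at d = -11/3, a square-root branch point, modulus 11/3.
The radius of convergence is the smallest modulus among the singular points: 7/6.
List the singular points by increasing real part (a conjugate pair: the negative imaginary part first).


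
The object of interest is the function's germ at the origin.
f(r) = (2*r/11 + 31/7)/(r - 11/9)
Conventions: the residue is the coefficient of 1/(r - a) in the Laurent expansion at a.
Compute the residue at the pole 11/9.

At the order-1 pole 11/9 set g(r) = (r - (11/9))*f(r) = 2*r/11 + 31/7.
Simple pole: residue = g(a) at a = 11/9, which is 293/63.

The residue is 293/63.


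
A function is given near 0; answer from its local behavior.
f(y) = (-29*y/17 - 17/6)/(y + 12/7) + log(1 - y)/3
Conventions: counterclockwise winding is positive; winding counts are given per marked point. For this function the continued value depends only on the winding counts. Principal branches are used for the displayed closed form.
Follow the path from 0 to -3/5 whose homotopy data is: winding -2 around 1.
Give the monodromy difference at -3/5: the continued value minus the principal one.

The rational part is single-valued and drops out of the difference; each branch term changes only by its own monodromy.
(1/3)*log(1 - y/(1)): each positive loop around 1 adds 2*pi*i to the log, so winding -2 contributes (1/3)*(-2)*2*pi*i = -(4/3)*pi*i.
Summing the contributions at y = -3/5 gives -(4/3)*pi*i.

Continued minus principal equals -(4/3)*pi*i.


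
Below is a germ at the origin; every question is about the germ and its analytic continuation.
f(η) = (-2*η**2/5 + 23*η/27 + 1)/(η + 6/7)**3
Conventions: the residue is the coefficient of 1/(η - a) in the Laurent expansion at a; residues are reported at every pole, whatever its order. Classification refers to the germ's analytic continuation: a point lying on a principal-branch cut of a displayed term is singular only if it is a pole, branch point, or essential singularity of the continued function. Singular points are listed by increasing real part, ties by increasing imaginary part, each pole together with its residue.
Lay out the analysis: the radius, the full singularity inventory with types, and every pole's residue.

Radius of convergence at 0: 6/7.
At -6/7: a pole of order 3; residue -2/5.

Denominator factor (η + 6/7)^3: pole of order 3 at -6/7, modulus 6/7.
The radius of convergence is the smallest modulus among the singular points: 6/7.
At the order-3 pole -6/7 set g(η) = (η - (-6/7))^3*f(η) = -2*η**2/5 + 23*η/27 + 1.
Order-3 pole: residue = g''(a)/2; g''(-6/7) = -4/5, so the residue is -2/5.


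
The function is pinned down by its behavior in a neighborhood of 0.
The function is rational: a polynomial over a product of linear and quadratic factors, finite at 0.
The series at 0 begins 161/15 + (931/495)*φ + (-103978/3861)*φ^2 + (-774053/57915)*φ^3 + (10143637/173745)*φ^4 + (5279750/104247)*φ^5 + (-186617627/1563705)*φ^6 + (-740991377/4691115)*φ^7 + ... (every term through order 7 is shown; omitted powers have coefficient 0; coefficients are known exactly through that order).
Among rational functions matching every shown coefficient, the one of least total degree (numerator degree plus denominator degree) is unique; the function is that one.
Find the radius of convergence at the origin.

No rational of total degree below 4 reproduces all 8 coefficients; solving the [2/2] Pade equations on them gives f(φ) = (-14*φ**2/13 - 8*φ/11 + 23/5)/(φ**2 - φ/7 + 3/7), whose expansion matches every shown term.
Denominator factor (φ**2 - φ/7 + 3/7): discriminant -83/49, complex-conjugate roots (1/14) + ((1/14)*sqrt(83))*i and (1/14) - ((1/14)*sqrt(83))*i; poles of order 1, moduli (1/7)*sqrt(21) and (1/7)*sqrt(21).
The radius of convergence is the smallest modulus among the singular points: (1/7)*sqrt(21).

The radius of convergence is (1/7)*sqrt(21).


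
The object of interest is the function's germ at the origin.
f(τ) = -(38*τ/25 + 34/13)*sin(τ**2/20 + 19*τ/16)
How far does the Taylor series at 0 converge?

The factor -sin(τ**2/20 + 19*τ/16) is entire and contributes no finite singular point.
The polynomial part has no poles.
No finite singular points: the Taylor series at 0 converges everywhere.

The radius of convergence is infinite.


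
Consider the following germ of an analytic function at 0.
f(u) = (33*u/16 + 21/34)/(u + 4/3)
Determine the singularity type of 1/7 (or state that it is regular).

Denominator factors: u + 4/3 = 31/21 at u = 1/7 — none vanishes.
So the germ continues analytically to 1/7.

The point is a regular point.


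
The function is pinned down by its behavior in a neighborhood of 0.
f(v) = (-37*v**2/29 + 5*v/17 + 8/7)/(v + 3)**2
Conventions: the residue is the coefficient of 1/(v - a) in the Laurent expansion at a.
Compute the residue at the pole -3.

The residue is 3919/493.

At the order-2 pole -3 set g(v) = (v - (-3))^2*f(v) = -37*v**2/29 + 5*v/17 + 8/7.
Order-2 pole: residue = g'(a); g'(-3) = 3919/493, so the residue is 3919/493.


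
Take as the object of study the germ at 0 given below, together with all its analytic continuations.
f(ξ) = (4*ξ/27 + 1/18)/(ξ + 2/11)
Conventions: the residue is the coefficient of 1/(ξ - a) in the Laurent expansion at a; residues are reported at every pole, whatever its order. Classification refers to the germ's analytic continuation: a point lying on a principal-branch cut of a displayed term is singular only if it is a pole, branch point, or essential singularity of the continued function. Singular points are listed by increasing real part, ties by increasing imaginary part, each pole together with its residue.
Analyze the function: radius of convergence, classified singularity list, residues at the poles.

Radius of convergence at 0: 2/11.
At -2/11: a pole of order 1; residue 17/594.

Denominator factor (ξ + 2/11): pole of order 1 at -2/11, modulus 2/11.
The radius of convergence is the smallest modulus among the singular points: 2/11.
At the order-1 pole -2/11 set g(ξ) = (ξ - (-2/11))*f(ξ) = 4*ξ/27 + 1/18.
Simple pole: residue = g(a) at a = -2/11, which is 17/594.


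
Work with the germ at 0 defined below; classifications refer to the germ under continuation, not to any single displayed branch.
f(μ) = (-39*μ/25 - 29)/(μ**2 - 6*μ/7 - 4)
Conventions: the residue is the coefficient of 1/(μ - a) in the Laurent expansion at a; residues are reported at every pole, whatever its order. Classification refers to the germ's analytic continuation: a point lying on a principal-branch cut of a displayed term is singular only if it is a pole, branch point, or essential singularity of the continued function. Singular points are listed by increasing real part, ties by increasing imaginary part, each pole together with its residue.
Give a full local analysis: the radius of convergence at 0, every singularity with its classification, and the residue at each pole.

Denominator factor (μ**2 - 6*μ/7 - 4): discriminant 820/49, real irrational roots 3/7 + (1/7)*sqrt(205) and 3/7 - (1/7)*sqrt(205); poles of order 1, moduli 3/7 + (1/7)*sqrt(205) and -3/7 + (1/7)*sqrt(205).
The radius of convergence is the smallest modulus among the singular points: -3/7 + (1/7)*sqrt(205).
The factor μ**2 - 6*μ/7 - 4 splits as (μ - a)(μ - a') with a = 3/7 - (1/7)*sqrt(205), a' = 3/7 + (1/7)*sqrt(205). At the order-1 pole a set g(μ) = (μ - a)*f(μ) = [-39*μ/25 - 29] / (μ - a').
Simple pole: residue = g(a) at a = 3/7 - (1/7)*sqrt(205), which is -39/50 + (2596/5125)*sqrt(205).
The factor μ**2 - 6*μ/7 - 4 splits as (μ - a)(μ - a') with a = 3/7 + (1/7)*sqrt(205), a' = 3/7 - (1/7)*sqrt(205). At the order-1 pole a set g(μ) = (μ - a)*f(μ) = [-39*μ/25 - 29] / (μ - a').
Simple pole: residue = g(a) at a = 3/7 + (1/7)*sqrt(205), which is -39/50 - (2596/5125)*sqrt(205).
List the singular points by increasing real part (a conjugate pair: the negative imaginary part first).

Radius of convergence at 0: -3/7 + (1/7)*sqrt(205).
At 3/7 - (1/7)*sqrt(205): a pole of order 1; residue -39/50 + (2596/5125)*sqrt(205).
At 3/7 + (1/7)*sqrt(205): a pole of order 1; residue -39/50 - (2596/5125)*sqrt(205).
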